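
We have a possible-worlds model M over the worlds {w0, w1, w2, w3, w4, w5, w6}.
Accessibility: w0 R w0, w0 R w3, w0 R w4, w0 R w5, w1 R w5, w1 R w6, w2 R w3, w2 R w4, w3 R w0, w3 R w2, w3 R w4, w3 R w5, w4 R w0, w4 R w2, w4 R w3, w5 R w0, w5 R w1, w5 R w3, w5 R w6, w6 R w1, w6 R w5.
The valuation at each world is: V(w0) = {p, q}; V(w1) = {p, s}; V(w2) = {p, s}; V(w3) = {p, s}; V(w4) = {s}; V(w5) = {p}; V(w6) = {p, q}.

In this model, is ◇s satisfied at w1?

No

Recall that ◇ψ holds at a world iff ψ holds at some accessible world.
At w1: ◇s requires s at some successor in {w5, w6}.
  At w5: s is false.
  At w6: s is false.
So ◇s is false at w1.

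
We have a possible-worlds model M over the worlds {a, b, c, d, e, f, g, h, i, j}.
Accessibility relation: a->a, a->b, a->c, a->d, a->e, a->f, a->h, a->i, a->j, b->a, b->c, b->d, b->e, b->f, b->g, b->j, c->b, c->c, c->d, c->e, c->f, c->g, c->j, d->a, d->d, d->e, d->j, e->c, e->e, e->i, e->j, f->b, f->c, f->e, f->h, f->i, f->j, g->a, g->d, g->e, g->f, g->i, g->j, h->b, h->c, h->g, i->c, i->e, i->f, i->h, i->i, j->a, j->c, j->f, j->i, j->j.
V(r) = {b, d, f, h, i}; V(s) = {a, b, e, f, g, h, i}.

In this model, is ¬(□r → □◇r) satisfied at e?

At e: □r → □◇r is true, so ¬(□r → □◇r) is false.
  At e: □r is false, □◇r is true, so □r → □◇r is true.
    At e: □r requires r at every successor {c, e, i, j}.
      r fails at c, so □r is false at e.
    At e: □◇r requires ◇r at every successor {c, e, i, j}.
      At c: ◇r is true.
      At e: ◇r is true.
      At i: ◇r is true.
      At j: ◇r is true.
    So □◇r is true at e.

No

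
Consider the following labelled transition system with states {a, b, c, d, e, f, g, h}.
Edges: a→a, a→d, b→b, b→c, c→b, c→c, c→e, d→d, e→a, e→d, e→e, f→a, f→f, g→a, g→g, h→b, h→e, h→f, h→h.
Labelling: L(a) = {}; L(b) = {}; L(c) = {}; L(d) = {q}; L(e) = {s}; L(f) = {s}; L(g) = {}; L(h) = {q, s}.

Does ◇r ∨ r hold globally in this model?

No

Recall that ◇ψ holds at a world iff ψ holds at some accessible world.
Let φ = ◇r ∨ r. Evaluate φ at each world:
  a (successors {a, d}): φ is false.
  b (successors {b, c}): φ is false.
  c (successors {b, c, e}): φ is false.
  d (successors {d}): φ is false.
  e (successors {a, d, e}): φ is false.
  f (successors {a, f}): φ is false.
  g (successors {a, g}): φ is false.
  h (successors {b, e, f, h}): φ is false.
Detail at a (counterexample):
  At a: ◇r is false, r is false, so ◇r ∨ r is false.
    At a: ◇r requires r at some successor in {a, d}.
      At a: r is false.
      At d: r is false.
    So ◇r is false at a.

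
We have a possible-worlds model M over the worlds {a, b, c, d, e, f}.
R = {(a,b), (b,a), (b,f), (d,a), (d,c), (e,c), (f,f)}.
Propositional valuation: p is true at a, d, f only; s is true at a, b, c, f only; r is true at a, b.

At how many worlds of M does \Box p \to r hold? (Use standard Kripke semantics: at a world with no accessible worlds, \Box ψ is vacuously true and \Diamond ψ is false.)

4

Let φ = \Box p \to r. Evaluate φ at each world:
  a (successors {b}): φ is true.
  b (successors {a, f}): φ is true.
  c (successors ∅): φ is false.
  d (successors {a, c}): φ is true.
  e (successors {c}): φ is true.
  f (successors {f}): φ is false.
For instance, at f:
  At f: \Box p is true, r is false, so \Box p \to r is false.
    At f: \Box p requires p at every successor {f}.
      At f: p is true.
    So \Box p is true at f.
Satisfying worlds: {a, b, d, e}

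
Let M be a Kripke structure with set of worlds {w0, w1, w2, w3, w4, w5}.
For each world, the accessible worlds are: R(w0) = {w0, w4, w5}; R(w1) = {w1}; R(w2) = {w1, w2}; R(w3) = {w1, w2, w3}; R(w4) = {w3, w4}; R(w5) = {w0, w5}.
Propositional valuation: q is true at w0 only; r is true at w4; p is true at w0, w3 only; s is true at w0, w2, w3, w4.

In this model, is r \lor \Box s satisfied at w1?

No

At w1: r is false, \Box s is false, so r \lor \Box s is false.
  At w1: \Box s requires s at every successor {w1}.
    s fails at w1, so \Box s is false at w1.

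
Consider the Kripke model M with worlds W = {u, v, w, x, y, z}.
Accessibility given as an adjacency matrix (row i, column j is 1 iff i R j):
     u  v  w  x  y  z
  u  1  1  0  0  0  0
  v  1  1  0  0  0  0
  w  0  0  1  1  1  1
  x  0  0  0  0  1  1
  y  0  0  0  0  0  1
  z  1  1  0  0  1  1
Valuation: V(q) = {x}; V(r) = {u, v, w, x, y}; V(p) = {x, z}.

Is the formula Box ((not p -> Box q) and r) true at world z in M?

Recall that Box ψ holds at a world iff ψ holds at every accessible world, and Dia ψ holds iff ψ holds at some accessible world.
At z: Box ((not p -> Box q) and r) requires (not p -> Box q) and r at every successor {u, v, y, z}.
  (not p -> Box q) and r fails at u, so Box ((not p -> Box q) and r) is false at z.
    At u: not p -> Box q is false, r is true, so (not p -> Box q) and r is false.
      At u: not p is true, Box q is false, so not p -> Box q is false.

No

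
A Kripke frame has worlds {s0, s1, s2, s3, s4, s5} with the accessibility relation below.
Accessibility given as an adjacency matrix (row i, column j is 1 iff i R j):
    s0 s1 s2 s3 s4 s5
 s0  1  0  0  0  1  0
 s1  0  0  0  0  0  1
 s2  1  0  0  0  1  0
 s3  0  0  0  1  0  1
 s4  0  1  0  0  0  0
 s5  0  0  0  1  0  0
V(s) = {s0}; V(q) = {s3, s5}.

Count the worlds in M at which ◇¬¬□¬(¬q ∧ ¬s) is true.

Let φ = ◇¬¬□¬(¬q ∧ ¬s). Evaluate φ at each world:
  s0 (successors {s0, s4}): φ is false.
  s1 (successors {s5}): φ is true.
  s2 (successors {s0, s4}): φ is false.
  s3 (successors {s3, s5}): φ is true.
  s4 (successors {s1}): φ is true.
  s5 (successors {s3}): φ is true.
For instance, at s1:
  At s1: ◇¬¬□¬(¬q ∧ ¬s) requires ¬¬□¬(¬q ∧ ¬s) at some successor in {s5}.
    ¬¬□¬(¬q ∧ ¬s) holds at s5, so ◇¬¬□¬(¬q ∧ ¬s) is true at s1.
      At s5: ¬□¬(¬q ∧ ¬s) is false, so ¬¬□¬(¬q ∧ ¬s) is true.
Satisfying worlds: {s1, s3, s4, s5}

4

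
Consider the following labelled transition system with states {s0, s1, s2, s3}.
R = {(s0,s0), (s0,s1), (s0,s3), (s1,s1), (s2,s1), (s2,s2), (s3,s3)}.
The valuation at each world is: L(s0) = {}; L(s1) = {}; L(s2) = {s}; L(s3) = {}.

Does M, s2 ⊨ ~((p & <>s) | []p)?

Recall that []ψ holds at a world iff ψ holds at every accessible world, and <>ψ holds iff ψ holds at some accessible world.
At s2: (p & <>s) | []p is false, so ~((p & <>s) | []p) is true.
  At s2: p & <>s is false, []p is false, so (p & <>s) | []p is false.
    At s2: p is false, <>s is true, so p & <>s is false.
      At s2: <>s requires s at some successor in {s1, s2}.
        s holds at s2, so <>s is true at s2.
    At s2: []p requires p at every successor {s1, s2}.
      p fails at s1, so []p is false at s2.

Yes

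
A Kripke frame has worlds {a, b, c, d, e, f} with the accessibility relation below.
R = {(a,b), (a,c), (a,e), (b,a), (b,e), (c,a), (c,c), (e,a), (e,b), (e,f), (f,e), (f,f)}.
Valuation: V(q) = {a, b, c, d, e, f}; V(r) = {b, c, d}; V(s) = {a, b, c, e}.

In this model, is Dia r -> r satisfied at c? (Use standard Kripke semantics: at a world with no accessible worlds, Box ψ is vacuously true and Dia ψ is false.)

At c: Dia r is true, r is true, so Dia r -> r is true.
  At c: Dia r requires r at some successor in {a, c}.
    r holds at c, so Dia r is true at c.

Yes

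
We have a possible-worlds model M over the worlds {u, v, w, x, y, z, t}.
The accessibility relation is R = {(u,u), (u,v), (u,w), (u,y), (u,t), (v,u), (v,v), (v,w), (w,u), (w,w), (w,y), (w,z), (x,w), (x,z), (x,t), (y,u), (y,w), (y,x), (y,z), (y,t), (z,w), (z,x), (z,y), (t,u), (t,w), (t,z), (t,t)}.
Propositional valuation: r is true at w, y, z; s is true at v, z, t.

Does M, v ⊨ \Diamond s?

At v: \Diamond s requires s at some successor in {u, v, w}.
  s holds at v, so \Diamond s is true at v.

Yes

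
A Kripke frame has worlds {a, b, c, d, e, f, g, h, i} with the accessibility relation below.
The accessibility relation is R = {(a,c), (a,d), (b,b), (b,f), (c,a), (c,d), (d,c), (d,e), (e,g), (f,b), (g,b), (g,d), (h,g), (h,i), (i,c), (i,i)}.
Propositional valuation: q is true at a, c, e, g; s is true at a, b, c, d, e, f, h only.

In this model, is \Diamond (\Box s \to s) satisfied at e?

At e: \Diamond (\Box s \to s) requires \Box s \to s at some successor in {g}.
  At g: \Box s \to s is false.
So \Diamond (\Box s \to s) is false at e.

No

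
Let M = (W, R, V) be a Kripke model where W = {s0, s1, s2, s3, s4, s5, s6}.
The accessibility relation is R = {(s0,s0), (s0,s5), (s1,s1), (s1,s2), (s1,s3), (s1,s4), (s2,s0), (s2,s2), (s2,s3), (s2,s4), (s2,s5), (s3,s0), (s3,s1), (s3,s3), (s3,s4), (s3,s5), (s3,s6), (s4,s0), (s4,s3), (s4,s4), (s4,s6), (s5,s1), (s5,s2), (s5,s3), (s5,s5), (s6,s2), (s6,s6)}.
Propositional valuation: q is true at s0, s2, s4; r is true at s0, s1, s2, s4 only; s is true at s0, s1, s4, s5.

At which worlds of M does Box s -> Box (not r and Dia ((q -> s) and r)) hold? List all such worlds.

s1, s2, s3, s4, s5, s6

Let φ = Box s -> Box (not r and Dia ((q -> s) and r)). Evaluate φ at each world:
  s0 (successors {s0, s5}): φ is false.
  s1 (successors {s1, s2, s3, s4}): φ is true.
  s2 (successors {s0, s2, s3, s4, s5}): φ is true.
  s3 (successors {s0, s1, s3, s4, s5, s6}): φ is true.
  s4 (successors {s0, s3, s4, s6}): φ is true.
  s5 (successors {s1, s2, s3, s5}): φ is true.
  s6 (successors {s2, s6}): φ is true.
For instance, at s3:
  At s3: Box s is false, Box (not r and Dia ((q -> s) and r)) is false, so Box s -> Box (not r and Dia ((q -> s) and r)) is true.
    At s3: Box s requires s at every successor {s0, s1, s3, s4, s5, s6}.
      s fails at s3, so Box s is false at s3.
    At s3: Box (not r and Dia ((q -> s) and r)) requires not r and Dia ((q -> s) and r) at every successor {s0, s1, s3, s4, s5, s6}.
      not r and Dia ((q -> s) and r) fails at s0, so Box (not r and Dia ((q -> s) and r)) is false at s3.
Satisfying worlds: {s1, s2, s3, s4, s5, s6}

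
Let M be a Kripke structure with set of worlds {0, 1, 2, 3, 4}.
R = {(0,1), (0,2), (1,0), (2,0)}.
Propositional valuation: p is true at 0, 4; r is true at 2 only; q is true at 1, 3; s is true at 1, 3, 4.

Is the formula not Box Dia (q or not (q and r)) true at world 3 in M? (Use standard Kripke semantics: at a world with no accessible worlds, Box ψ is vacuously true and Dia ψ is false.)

Recall that Box ψ holds at a world iff ψ holds at every accessible world, and Dia ψ holds iff ψ holds at some accessible world.
At 3: Box Dia (q or not (q and r)) is true, so not Box Dia (q or not (q and r)) is false.
  At 3: no accessible worlds, so Box Dia (q or not (q and r)) holds vacuously.

No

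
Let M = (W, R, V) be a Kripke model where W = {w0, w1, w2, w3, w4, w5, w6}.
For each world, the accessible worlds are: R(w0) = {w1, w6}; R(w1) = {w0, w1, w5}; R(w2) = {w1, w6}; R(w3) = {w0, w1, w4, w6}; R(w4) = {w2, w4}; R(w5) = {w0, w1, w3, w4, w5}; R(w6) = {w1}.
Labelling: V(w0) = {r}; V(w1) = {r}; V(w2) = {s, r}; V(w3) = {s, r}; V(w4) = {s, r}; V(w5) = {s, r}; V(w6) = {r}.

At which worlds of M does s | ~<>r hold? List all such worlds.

w2, w3, w4, w5

Let φ = s | ~<>r. Evaluate φ at each world:
  w0 (successors {w1, w6}): φ is false.
  w1 (successors {w0, w1, w5}): φ is false.
  w2 (successors {w1, w6}): φ is true.
  w3 (successors {w0, w1, w4, w6}): φ is true.
  w4 (successors {w2, w4}): φ is true.
  w5 (successors {w0, w1, w3, w4, w5}): φ is true.
  w6 (successors {w1}): φ is false.
For instance, at w1:
  At w1: s is false, ~<>r is false, so s | ~<>r is false.
    At w1: <>r is true, so ~<>r is false.
      At w1: <>r requires r at some successor in {w0, w1, w5}.
        r holds at w0, so <>r is true at w1.
Satisfying worlds: {w2, w3, w4, w5}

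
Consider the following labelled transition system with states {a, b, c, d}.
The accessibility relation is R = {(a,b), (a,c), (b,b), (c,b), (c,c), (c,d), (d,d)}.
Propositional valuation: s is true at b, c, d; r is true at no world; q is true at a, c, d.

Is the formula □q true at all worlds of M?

No

Let φ = □q. Evaluate φ at each world:
  a (successors {b, c}): φ is false.
  b (successors {b}): φ is false.
  c (successors {b, c, d}): φ is false.
  d (successors {d}): φ is true.
Detail at a (counterexample):
  At a: □q requires q at every successor {b, c}.
    q fails at b, so □q is false at a.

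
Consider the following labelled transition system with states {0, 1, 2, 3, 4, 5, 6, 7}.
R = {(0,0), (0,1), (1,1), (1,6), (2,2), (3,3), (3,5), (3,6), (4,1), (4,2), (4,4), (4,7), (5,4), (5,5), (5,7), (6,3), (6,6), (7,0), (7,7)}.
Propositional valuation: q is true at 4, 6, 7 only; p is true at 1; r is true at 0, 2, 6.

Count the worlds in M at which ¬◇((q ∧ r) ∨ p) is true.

3

Recall that ◇ψ holds at a world iff ψ holds at some accessible world.
Let φ = ¬◇((q ∧ r) ∨ p). Evaluate φ at each world:
  0 (successors {0, 1}): φ is false.
  1 (successors {1, 6}): φ is false.
  2 (successors {2}): φ is true.
  3 (successors {3, 5, 6}): φ is false.
  4 (successors {1, 2, 4, 7}): φ is false.
  5 (successors {4, 5, 7}): φ is true.
  6 (successors {3, 6}): φ is false.
  7 (successors {0, 7}): φ is true.
For instance, at 7:
  At 7: ◇((q ∧ r) ∨ p) is false, so ¬◇((q ∧ r) ∨ p) is true.
    At 7: ◇((q ∧ r) ∨ p) requires (q ∧ r) ∨ p at some successor in {0, 7}.
      At 0: (q ∧ r) ∨ p is false.
      At 7: (q ∧ r) ∨ p is false.
    So ◇((q ∧ r) ∨ p) is false at 7.
Satisfying worlds: {2, 5, 7}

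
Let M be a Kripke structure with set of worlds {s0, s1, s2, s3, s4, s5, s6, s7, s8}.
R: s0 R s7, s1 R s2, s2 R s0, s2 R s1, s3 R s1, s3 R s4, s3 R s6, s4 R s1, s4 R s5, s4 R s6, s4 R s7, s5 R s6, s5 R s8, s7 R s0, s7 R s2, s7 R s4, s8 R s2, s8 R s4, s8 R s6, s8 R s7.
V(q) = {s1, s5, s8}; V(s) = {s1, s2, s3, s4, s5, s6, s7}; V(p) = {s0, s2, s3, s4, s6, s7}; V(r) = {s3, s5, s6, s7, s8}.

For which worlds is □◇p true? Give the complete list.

Recall that □ψ holds at a world iff ψ holds at every accessible world, and ◇ψ holds iff ψ holds at some accessible world.
Let φ = □◇p. Evaluate φ at each world:
  s0 (successors {s7}): φ is true.
  s1 (successors {s2}): φ is true.
  s2 (successors {s0, s1}): φ is true.
  s3 (successors {s1, s4, s6}): φ is false.
  s4 (successors {s1, s5, s6, s7}): φ is false.
  s5 (successors {s6, s8}): φ is false.
  s6 (successors ∅): φ is true.
  s7 (successors {s0, s2, s4}): φ is true.
  s8 (successors {s2, s4, s6, s7}): φ is false.
For instance, at s7:
  At s7: □◇p requires ◇p at every successor {s0, s2, s4}.
      At s0: ◇p requires p at some successor in {s7}.
        p holds at s7, so ◇p is true at s0.
      At s2: ◇p requires p at some successor in {s0, s1}.
        p holds at s0, so ◇p is true at s2.
      At s4: ◇p requires p at some successor in {s1, s5, s6, s7}.
        p holds at s6, so ◇p is true at s4.
  So □◇p is true at s7.
Satisfying worlds: {s0, s1, s2, s6, s7}

s0, s1, s2, s6, s7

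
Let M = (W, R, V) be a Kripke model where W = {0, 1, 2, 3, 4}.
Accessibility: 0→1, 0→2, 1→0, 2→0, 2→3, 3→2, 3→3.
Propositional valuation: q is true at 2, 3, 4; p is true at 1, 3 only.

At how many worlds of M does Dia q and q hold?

Let φ = Dia q and q. Evaluate φ at each world:
  0 (successors {1, 2}): φ is false.
  1 (successors {0}): φ is false.
  2 (successors {0, 3}): φ is true.
  3 (successors {2, 3}): φ is true.
  4 (successors ∅): φ is false.
For instance, at 3:
  At 3: Dia q is true, q is true, so Dia q and q is true.
    At 3: Dia q requires q at some successor in {2, 3}.
      q holds at 2, so Dia q is true at 3.
Satisfying worlds: {2, 3}

2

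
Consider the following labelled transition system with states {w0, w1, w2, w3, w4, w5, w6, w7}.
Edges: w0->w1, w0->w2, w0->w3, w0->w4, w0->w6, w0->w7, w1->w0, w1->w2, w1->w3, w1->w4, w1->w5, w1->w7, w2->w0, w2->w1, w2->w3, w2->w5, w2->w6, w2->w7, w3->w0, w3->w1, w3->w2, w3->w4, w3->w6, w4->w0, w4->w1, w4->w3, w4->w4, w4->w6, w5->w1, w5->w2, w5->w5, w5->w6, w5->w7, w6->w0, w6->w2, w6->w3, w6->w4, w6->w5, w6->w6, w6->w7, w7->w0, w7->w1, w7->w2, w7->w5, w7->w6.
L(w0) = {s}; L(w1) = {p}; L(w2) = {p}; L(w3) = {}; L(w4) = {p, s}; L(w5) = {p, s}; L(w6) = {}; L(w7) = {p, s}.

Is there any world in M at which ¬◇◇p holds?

No

Let φ = ¬◇◇p. Evaluate φ at each world:
  w0 (successors {w1, w2, w3, w4, w6, w7}): φ is false.
  w1 (successors {w0, w2, w3, w4, w5, w7}): φ is false.
  w2 (successors {w0, w1, w3, w5, w6, w7}): φ is false.
  w3 (successors {w0, w1, w2, w4, w6}): φ is false.
  w4 (successors {w0, w1, w3, w4, w6}): φ is false.
  w5 (successors {w1, w2, w5, w6, w7}): φ is false.
  w6 (successors {w0, w2, w3, w4, w5, w6, w7}): φ is false.
  w7 (successors {w0, w1, w2, w5, w6}): φ is false.
For instance, at w7:
  At w7: ◇◇p is true, so ¬◇◇p is false.
    At w7: ◇◇p requires ◇p at some successor in {w0, w1, w2, w5, w6}.
      ◇p holds at w0, so ◇◇p is true at w7.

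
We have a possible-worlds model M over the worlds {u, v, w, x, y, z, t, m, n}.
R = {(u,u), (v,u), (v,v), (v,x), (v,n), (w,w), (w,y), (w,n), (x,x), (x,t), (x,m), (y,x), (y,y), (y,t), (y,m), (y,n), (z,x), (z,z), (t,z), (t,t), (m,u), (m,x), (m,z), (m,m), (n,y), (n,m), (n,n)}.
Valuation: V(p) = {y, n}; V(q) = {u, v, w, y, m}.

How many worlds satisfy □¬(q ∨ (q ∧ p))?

2

Let φ = □¬(q ∨ (q ∧ p)). Evaluate φ at each world:
  u (successors {u}): φ is false.
  v (successors {u, v, x, n}): φ is false.
  w (successors {w, y, n}): φ is false.
  x (successors {x, t, m}): φ is false.
  y (successors {x, y, t, m, n}): φ is false.
  z (successors {x, z}): φ is true.
  t (successors {z, t}): φ is true.
  m (successors {u, x, z, m}): φ is false.
  n (successors {y, m, n}): φ is false.
For instance, at u:
  At u: □¬(q ∨ (q ∧ p)) requires ¬(q ∨ (q ∧ p)) at every successor {u}.
    ¬(q ∨ (q ∧ p)) fails at u, so □¬(q ∨ (q ∧ p)) is false at u.
Satisfying worlds: {z, t}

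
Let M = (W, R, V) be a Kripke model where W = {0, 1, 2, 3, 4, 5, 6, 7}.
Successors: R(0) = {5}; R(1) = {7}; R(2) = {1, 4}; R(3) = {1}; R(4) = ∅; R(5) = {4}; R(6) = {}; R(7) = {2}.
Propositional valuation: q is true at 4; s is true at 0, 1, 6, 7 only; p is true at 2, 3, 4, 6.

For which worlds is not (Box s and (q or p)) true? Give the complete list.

0, 1, 2, 5, 7

Let φ = not (Box s and (q or p)). Evaluate φ at each world:
  0 (successors {5}): φ is true.
  1 (successors {7}): φ is true.
  2 (successors {1, 4}): φ is true.
  3 (successors {1}): φ is false.
  4 (successors ∅): φ is false.
  5 (successors {4}): φ is true.
  6 (successors ∅): φ is false.
  7 (successors {2}): φ is true.
For instance, at 3:
  At 3: Box s and (q or p) is true, so not (Box s and (q or p)) is false.
    At 3: Box s is true, q or p is true, so Box s and (q or p) is true.
      At 3: Box s requires s at every successor {1}.
        At 1: s is true.
      So Box s is true at 3.
Satisfying worlds: {0, 1, 2, 5, 7}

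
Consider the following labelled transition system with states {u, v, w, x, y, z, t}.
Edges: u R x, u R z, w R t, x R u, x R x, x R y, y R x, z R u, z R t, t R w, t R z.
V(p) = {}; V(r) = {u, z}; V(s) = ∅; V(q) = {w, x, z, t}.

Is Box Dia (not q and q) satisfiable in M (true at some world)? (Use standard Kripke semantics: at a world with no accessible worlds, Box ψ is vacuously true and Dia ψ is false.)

Yes

Recall that Box ψ holds at a world iff ψ holds at every accessible world, and Dia ψ holds iff ψ holds at some accessible world.
Let φ = Box Dia (not q and q). Evaluate φ at each world:
  u (successors {x, z}): φ is false.
  v (successors ∅): φ is true.
  w (successors {t}): φ is false.
  x (successors {u, x, y}): φ is false.
  y (successors {x}): φ is false.
  z (successors {u, t}): φ is false.
  t (successors {w, z}): φ is false.
Detail at v (witness):
  At v: no accessible worlds, so Box Dia (not q and q) holds vacuously.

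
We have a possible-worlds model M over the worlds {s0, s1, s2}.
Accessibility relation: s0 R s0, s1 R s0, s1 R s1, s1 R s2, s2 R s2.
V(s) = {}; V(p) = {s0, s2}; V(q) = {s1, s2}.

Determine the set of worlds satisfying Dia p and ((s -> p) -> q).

Let φ = Dia p and ((s -> p) -> q). Evaluate φ at each world:
  s0 (successors {s0}): φ is false.
  s1 (successors {s0, s1, s2}): φ is true.
  s2 (successors {s2}): φ is true.
For instance, at s2:
  At s2: Dia p is true, (s -> p) -> q is true, so Dia p and ((s -> p) -> q) is true.
    At s2: Dia p requires p at some successor in {s2}.
      p holds at s2, so Dia p is true at s2.
Satisfying worlds: {s1, s2}

s1, s2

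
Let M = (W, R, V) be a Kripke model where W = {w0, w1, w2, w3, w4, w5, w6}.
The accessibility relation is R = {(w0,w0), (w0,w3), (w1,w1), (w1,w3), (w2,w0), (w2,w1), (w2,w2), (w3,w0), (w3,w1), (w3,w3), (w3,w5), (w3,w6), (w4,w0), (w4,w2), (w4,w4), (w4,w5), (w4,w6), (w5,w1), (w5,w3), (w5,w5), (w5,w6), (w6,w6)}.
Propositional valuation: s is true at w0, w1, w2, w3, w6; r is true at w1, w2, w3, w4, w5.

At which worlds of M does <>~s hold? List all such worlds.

w3, w4, w5

Recall that <>ψ holds at a world iff ψ holds at some accessible world.
Let φ = <>~s. Evaluate φ at each world:
  w0 (successors {w0, w3}): φ is false.
  w1 (successors {w1, w3}): φ is false.
  w2 (successors {w0, w1, w2}): φ is false.
  w3 (successors {w0, w1, w3, w5, w6}): φ is true.
  w4 (successors {w0, w2, w4, w5, w6}): φ is true.
  w5 (successors {w1, w3, w5, w6}): φ is true.
  w6 (successors {w6}): φ is false.
For instance, at w5:
  At w5: <>~s requires ~s at some successor in {w1, w3, w5, w6}.
    ~s holds at w5, so <>~s is true at w5.
Satisfying worlds: {w3, w4, w5}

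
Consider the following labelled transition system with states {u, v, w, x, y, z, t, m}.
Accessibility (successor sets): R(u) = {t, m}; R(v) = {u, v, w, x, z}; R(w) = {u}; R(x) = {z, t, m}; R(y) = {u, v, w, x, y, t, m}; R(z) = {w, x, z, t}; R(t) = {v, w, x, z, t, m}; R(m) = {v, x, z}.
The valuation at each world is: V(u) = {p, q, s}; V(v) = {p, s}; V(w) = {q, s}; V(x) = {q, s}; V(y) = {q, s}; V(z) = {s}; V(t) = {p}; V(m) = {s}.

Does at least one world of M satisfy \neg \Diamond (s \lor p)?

Let φ = \neg \Diamond (s \lor p). Evaluate φ at each world:
  u (successors {t, m}): φ is false.
  v (successors {u, v, w, x, z}): φ is false.
  w (successors {u}): φ is false.
  x (successors {z, t, m}): φ is false.
  y (successors {u, v, w, x, y, t, m}): φ is false.
  z (successors {w, x, z, t}): φ is false.
  t (successors {v, w, x, z, t, m}): φ is false.
  m (successors {v, x, z}): φ is false.
For instance, at w:
  At w: \Diamond (s \lor p) is true, so \neg \Diamond (s \lor p) is false.
    At w: \Diamond (s \lor p) requires s \lor p at some successor in {u}.
      s \lor p holds at u, so \Diamond (s \lor p) is true at w.

No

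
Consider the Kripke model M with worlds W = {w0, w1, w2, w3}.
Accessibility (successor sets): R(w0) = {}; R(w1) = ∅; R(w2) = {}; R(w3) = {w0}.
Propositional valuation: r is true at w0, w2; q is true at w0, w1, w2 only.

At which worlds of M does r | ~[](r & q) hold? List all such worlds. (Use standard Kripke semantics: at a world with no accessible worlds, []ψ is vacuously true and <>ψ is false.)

Recall that []ψ holds at a world iff ψ holds at every accessible world, and <>ψ holds iff ψ holds at some accessible world.
Let φ = r | ~[](r & q). Evaluate φ at each world:
  w0 (successors ∅): φ is true.
  w1 (successors ∅): φ is false.
  w2 (successors ∅): φ is true.
  w3 (successors {w0}): φ is false.
For instance, at w3:
  At w3: r is false, ~[](r & q) is false, so r | ~[](r & q) is false.
    At w3: [](r & q) is true, so ~[](r & q) is false.
      At w3: [](r & q) requires r & q at every successor {w0}.
        At w0: r & q is true.
      So [](r & q) is true at w3.
Satisfying worlds: {w0, w2}

w0, w2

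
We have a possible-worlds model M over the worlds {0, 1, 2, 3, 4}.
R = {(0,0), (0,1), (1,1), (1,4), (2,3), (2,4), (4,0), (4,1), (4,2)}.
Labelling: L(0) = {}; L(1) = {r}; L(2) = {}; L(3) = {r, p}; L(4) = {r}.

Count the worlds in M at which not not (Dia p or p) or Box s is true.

Let φ = not not (Dia p or p) or Box s. Evaluate φ at each world:
  0 (successors {0, 1}): φ is false.
  1 (successors {1, 4}): φ is false.
  2 (successors {3, 4}): φ is true.
  3 (successors ∅): φ is true.
  4 (successors {0, 1, 2}): φ is false.
For instance, at 2:
  At 2: not not (Dia p or p) is true, Box s is false, so not not (Dia p or p) or Box s is true.
    At 2: not (Dia p or p) is false, so not not (Dia p or p) is true.
      At 2: Dia p or p is true, so not (Dia p or p) is false.
    At 2: Box s requires s at every successor {3, 4}.
      s fails at 3, so Box s is false at 2.
Satisfying worlds: {2, 3}

2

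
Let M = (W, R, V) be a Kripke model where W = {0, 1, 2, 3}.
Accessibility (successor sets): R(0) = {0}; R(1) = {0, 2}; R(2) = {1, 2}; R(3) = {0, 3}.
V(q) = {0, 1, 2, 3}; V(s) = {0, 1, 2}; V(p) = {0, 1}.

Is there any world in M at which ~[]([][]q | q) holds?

No

Let φ = ~[]([][]q | q). Evaluate φ at each world:
  0 (successors {0}): φ is false.
  1 (successors {0, 2}): φ is false.
  2 (successors {1, 2}): φ is false.
  3 (successors {0, 3}): φ is false.
For instance, at 0:
  At 0: []([][]q | q) is true, so ~[]([][]q | q) is false.
    At 0: []([][]q | q) requires [][]q | q at every successor {0}.
      At 0: [][]q | q is true.
    So []([][]q | q) is true at 0.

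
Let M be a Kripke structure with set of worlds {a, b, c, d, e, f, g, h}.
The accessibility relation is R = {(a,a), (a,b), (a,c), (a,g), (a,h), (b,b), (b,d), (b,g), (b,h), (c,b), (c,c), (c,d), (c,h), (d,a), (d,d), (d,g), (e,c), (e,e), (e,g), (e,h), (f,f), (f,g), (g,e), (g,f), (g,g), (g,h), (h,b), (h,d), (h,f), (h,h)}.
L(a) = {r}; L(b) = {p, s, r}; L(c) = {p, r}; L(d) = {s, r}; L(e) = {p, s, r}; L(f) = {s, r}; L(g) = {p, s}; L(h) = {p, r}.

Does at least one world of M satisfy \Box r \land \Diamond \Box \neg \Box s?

Yes

Recall that \Box ψ holds at a world iff ψ holds at every accessible world, and \Diamond ψ holds iff ψ holds at some accessible world.
Let φ = \Box r \land \Diamond \Box \neg \Box s. Evaluate φ at each world:
  a (successors {a, b, c, g, h}): φ is false.
  b (successors {b, d, g, h}): φ is false.
  c (successors {b, c, d, h}): φ is true.
  d (successors {a, d, g}): φ is false.
  e (successors {c, e, g, h}): φ is false.
  f (successors {f, g}): φ is false.
  g (successors {e, f, g, h}): φ is false.
  h (successors {b, d, f, h}): φ is true.
Detail at c (witness):
  At c: \Box r is true, \Diamond \Box \neg \Box s is true, so \Box r \land \Diamond \Box \neg \Box s is true.
    At c: \Box r requires r at every successor {b, c, d, h}.
      At b: r is true.
      At c: r is true.
      At d: r is true.
      At h: r is true.
    So \Box r is true at c.
    At c: \Diamond \Box \neg \Box s requires \Box \neg \Box s at some successor in {b, c, d, h}.
      \Box \neg \Box s holds at b, so \Diamond \Box \neg \Box s is true at c.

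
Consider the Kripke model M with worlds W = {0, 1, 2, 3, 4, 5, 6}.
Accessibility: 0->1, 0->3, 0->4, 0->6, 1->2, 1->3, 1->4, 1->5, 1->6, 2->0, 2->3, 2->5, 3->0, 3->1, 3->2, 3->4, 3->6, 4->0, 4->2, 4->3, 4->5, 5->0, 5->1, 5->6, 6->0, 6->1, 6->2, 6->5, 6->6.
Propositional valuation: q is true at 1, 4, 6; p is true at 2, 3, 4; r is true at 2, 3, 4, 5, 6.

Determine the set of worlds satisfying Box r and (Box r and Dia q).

Let φ = Box r and (Box r and Dia q). Evaluate φ at each world:
  0 (successors {1, 3, 4, 6}): φ is false.
  1 (successors {2, 3, 4, 5, 6}): φ is true.
  2 (successors {0, 3, 5}): φ is false.
  3 (successors {0, 1, 2, 4, 6}): φ is false.
  4 (successors {0, 2, 3, 5}): φ is false.
  5 (successors {0, 1, 6}): φ is false.
  6 (successors {0, 1, 2, 5, 6}): φ is false.
For instance, at 3:
  At 3: Box r is false, Box r and Dia q is false, so Box r and (Box r and Dia q) is false.
    At 3: Box r requires r at every successor {0, 1, 2, 4, 6}.
      r fails at 0, so Box r is false at 3.
    At 3: Box r is false, Dia q is true, so Box r and Dia q is false.
      At 3: Box r requires r at every successor {0, 1, 2, 4, 6}.
        r fails at 0, so Box r is false at 3.
      At 3: Dia q requires q at some successor in {0, 1, 2, 4, 6}.
        q holds at 1, so Dia q is true at 3.
Satisfying worlds: {1}

1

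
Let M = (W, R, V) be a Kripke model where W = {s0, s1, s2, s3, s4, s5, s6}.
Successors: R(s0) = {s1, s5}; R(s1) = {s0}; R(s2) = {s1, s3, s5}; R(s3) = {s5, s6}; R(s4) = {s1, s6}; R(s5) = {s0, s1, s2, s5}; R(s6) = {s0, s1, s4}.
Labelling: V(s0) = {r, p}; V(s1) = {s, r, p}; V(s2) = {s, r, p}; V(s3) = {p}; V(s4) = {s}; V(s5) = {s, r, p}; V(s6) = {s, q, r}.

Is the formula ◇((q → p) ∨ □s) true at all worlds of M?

Let φ = ◇((q → p) ∨ □s). Evaluate φ at each world:
  s0 (successors {s1, s5}): φ is true.
  s1 (successors {s0}): φ is true.
  s2 (successors {s1, s3, s5}): φ is true.
  s3 (successors {s5, s6}): φ is true.
  s4 (successors {s1, s6}): φ is true.
  s5 (successors {s0, s1, s2, s5}): φ is true.
  s6 (successors {s0, s1, s4}): φ is true.
For instance, at s1:
  At s1: ◇((q → p) ∨ □s) requires (q → p) ∨ □s at some successor in {s0}.
    (q → p) ∨ □s holds at s0, so ◇((q → p) ∨ □s) is true at s1.
      At s0: q → p is true, □s is true, so (q → p) ∨ □s is true.

Yes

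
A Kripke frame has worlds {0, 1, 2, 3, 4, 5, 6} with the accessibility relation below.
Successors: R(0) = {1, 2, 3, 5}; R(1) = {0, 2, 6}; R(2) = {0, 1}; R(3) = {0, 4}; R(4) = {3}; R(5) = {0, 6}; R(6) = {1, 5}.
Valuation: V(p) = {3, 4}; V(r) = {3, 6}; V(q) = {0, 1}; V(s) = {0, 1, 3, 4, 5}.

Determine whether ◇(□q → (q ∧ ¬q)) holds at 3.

At 3: ◇(□q → (q ∧ ¬q)) requires □q → (q ∧ ¬q) at some successor in {0, 4}.
  □q → (q ∧ ¬q) holds at 0, so ◇(□q → (q ∧ ¬q)) is true at 3.
    At 0: □q is false, q ∧ ¬q is false, so □q → (q ∧ ¬q) is true.
      At 0: □q requires q at every successor {1, 2, 3, 5}.
        q fails at 2, so □q is false at 0.

Yes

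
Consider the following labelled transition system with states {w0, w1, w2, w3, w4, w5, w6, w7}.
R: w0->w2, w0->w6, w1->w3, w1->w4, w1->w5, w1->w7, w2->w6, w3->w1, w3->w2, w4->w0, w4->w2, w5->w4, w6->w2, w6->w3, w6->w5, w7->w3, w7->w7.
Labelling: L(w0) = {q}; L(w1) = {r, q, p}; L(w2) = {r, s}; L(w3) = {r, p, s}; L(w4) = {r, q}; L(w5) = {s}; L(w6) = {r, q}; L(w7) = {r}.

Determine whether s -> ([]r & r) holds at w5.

No

Recall that []ψ holds at a world iff ψ holds at every accessible world, and <>ψ holds iff ψ holds at some accessible world.
At w5: s is true, []r & r is false, so s -> ([]r & r) is false.
  At w5: []r is true, r is false, so []r & r is false.
    At w5: []r requires r at every successor {w4}.
      At w4: r is true.
    So []r is true at w5.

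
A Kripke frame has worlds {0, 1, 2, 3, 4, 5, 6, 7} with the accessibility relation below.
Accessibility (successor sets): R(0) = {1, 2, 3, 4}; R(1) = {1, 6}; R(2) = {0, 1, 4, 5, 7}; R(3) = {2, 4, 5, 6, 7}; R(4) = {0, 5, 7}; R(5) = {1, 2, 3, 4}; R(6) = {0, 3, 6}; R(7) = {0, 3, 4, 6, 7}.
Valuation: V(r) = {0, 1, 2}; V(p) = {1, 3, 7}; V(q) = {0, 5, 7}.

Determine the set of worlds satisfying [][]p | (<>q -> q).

Let φ = [][]p | (<>q -> q). Evaluate φ at each world:
  0 (successors {1, 2, 3, 4}): φ is true.
  1 (successors {1, 6}): φ is true.
  2 (successors {0, 1, 4, 5, 7}): φ is false.
  3 (successors {2, 4, 5, 6, 7}): φ is false.
  4 (successors {0, 5, 7}): φ is false.
  5 (successors {1, 2, 3, 4}): φ is true.
  6 (successors {0, 3, 6}): φ is false.
  7 (successors {0, 3, 4, 6, 7}): φ is true.
For instance, at 5:
  At 5: [][]p is false, <>q -> q is true, so [][]p | (<>q -> q) is true.
    At 5: [][]p requires []p at every successor {1, 2, 3, 4}.
      []p fails at 1, so [][]p is false at 5.
    At 5: <>q is false, q is true, so <>q -> q is true.
      At 5: <>q requires q at some successor in {1, 2, 3, 4}.
        At 1: q is false.
        At 2: q is false.
        At 3: q is false.
        At 4: q is false.
      So <>q is false at 5.
Satisfying worlds: {0, 1, 5, 7}

0, 1, 5, 7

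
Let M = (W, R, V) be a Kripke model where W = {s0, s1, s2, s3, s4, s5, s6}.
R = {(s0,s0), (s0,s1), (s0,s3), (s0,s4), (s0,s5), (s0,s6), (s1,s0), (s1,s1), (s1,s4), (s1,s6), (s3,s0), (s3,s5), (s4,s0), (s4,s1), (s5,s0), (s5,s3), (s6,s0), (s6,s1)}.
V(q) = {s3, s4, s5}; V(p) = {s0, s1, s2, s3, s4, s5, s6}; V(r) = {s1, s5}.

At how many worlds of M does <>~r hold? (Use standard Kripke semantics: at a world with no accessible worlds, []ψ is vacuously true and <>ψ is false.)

6

Let φ = <>~r. Evaluate φ at each world:
  s0 (successors {s0, s1, s3, s4, s5, s6}): φ is true.
  s1 (successors {s0, s1, s4, s6}): φ is true.
  s2 (successors ∅): φ is false.
  s3 (successors {s0, s5}): φ is true.
  s4 (successors {s0, s1}): φ is true.
  s5 (successors {s0, s3}): φ is true.
  s6 (successors {s0, s1}): φ is true.
For instance, at s5:
  At s5: <>~r requires ~r at some successor in {s0, s3}.
    ~r holds at s0, so <>~r is true at s5.
Satisfying worlds: {s0, s1, s3, s4, s5, s6}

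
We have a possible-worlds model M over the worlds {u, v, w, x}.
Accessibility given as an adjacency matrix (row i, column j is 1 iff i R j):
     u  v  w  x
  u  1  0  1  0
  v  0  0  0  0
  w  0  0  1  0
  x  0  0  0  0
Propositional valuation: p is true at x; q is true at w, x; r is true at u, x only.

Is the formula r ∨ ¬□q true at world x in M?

At x: r is true, ¬□q is false, so r ∨ ¬□q is true.
  At x: □q is true, so ¬□q is false.
    At x: no accessible worlds, so □q holds vacuously.

Yes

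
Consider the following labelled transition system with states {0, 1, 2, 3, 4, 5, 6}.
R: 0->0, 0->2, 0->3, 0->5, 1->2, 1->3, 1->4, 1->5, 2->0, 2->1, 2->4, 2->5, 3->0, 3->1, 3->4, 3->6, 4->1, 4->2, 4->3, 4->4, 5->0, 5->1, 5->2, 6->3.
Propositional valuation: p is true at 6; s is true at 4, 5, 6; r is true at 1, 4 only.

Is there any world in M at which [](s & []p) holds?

Let φ = [](s & []p). Evaluate φ at each world:
  0 (successors {0, 2, 3, 5}): φ is false.
  1 (successors {2, 3, 4, 5}): φ is false.
  2 (successors {0, 1, 4, 5}): φ is false.
  3 (successors {0, 1, 4, 6}): φ is false.
  4 (successors {1, 2, 3, 4}): φ is false.
  5 (successors {0, 1, 2}): φ is false.
  6 (successors {3}): φ is false.
For instance, at 5:
  At 5: [](s & []p) requires s & []p at every successor {0, 1, 2}.
    s & []p fails at 0, so [](s & []p) is false at 5.
      At 0: s is false, []p is false, so s & []p is false.

No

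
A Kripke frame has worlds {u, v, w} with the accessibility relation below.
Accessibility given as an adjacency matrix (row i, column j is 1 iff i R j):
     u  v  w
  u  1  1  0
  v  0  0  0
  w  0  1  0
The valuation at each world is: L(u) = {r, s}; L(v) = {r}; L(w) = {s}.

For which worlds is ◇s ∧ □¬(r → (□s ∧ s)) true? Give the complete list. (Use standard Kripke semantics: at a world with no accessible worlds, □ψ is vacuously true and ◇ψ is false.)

Let φ = ◇s ∧ □¬(r → (□s ∧ s)). Evaluate φ at each world:
  u (successors {u, v}): φ is true.
  v (successors ∅): φ is false.
  w (successors {v}): φ is false.
For instance, at w:
  At w: ◇s is false, □¬(r → (□s ∧ s)) is true, so ◇s ∧ □¬(r → (□s ∧ s)) is false.
    At w: ◇s requires s at some successor in {v}.
      At v: s is false.
    So ◇s is false at w.
    At w: □¬(r → (□s ∧ s)) requires ¬(r → (□s ∧ s)) at every successor {v}.
      At v: ¬(r → (□s ∧ s)) is true.
    So □¬(r → (□s ∧ s)) is true at w.
Satisfying worlds: {u}

u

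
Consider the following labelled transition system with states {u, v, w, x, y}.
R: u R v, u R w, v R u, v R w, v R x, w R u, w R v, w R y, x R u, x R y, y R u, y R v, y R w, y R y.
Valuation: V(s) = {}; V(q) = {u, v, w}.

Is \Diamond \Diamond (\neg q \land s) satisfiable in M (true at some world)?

Recall that \Diamond ψ holds at a world iff ψ holds at some accessible world.
Let φ = \Diamond \Diamond (\neg q \land s). Evaluate φ at each world:
  u (successors {v, w}): φ is false.
  v (successors {u, w, x}): φ is false.
  w (successors {u, v, y}): φ is false.
  x (successors {u, y}): φ is false.
  y (successors {u, v, w, y}): φ is false.
For instance, at v:
  At v: \Diamond \Diamond (\neg q \land s) requires \Diamond (\neg q \land s) at some successor in {u, w, x}.
    At u: \Diamond (\neg q \land s) is false.
    At w: \Diamond (\neg q \land s) is false.
    At x: \Diamond (\neg q \land s) is false.
  So \Diamond \Diamond (\neg q \land s) is false at v.

No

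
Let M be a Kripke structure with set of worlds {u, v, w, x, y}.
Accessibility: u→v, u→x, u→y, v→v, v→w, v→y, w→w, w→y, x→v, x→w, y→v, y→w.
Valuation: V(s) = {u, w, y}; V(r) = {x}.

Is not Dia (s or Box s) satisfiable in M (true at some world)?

No

Let φ = not Dia (s or Box s). Evaluate φ at each world:
  u (successors {v, x, y}): φ is false.
  v (successors {v, w, y}): φ is false.
  w (successors {w, y}): φ is false.
  x (successors {v, w}): φ is false.
  y (successors {v, w}): φ is false.
For instance, at x:
  At x: Dia (s or Box s) is true, so not Dia (s or Box s) is false.
    At x: Dia (s or Box s) requires s or Box s at some successor in {v, w}.
      s or Box s holds at w, so Dia (s or Box s) is true at x.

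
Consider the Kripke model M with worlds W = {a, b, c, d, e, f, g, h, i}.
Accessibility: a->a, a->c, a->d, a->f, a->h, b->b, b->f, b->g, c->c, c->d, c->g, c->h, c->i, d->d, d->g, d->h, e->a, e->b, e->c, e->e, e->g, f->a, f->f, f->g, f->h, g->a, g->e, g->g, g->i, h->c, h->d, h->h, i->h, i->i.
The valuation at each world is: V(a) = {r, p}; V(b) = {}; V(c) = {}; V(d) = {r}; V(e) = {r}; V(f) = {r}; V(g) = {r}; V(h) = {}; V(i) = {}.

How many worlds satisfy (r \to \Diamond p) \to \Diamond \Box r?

Let φ = (r \to \Diamond p) \to \Diamond \Box r. Evaluate φ at each world:
  a (successors {a, c, d, f, h}): φ is false.
  b (successors {b, f, g}): φ is false.
  c (successors {c, d, g, h, i}): φ is false.
  d (successors {d, g, h}): φ is true.
  e (successors {a, b, c, e, g}): φ is false.
  f (successors {a, f, g, h}): φ is false.
  g (successors {a, e, g, i}): φ is false.
  h (successors {c, d, h}): φ is false.
  i (successors {h, i}): φ is false.
For instance, at h:
  At h: r \to \Diamond p is true, \Diamond \Box r is false, so (r \to \Diamond p) \to \Diamond \Box r is false.
    At h: r is false, \Diamond p is false, so r \to \Diamond p is true.
      At h: \Diamond p requires p at some successor in {c, d, h}.
        At c: p is false.
        At d: p is false.
        At h: p is false.
      So \Diamond p is false at h.
    At h: \Diamond \Box r requires \Box r at some successor in {c, d, h}.
      At c: \Box r is false.
      At d: \Box r is false.
      At h: \Box r is false.
    So \Diamond \Box r is false at h.
Satisfying worlds: {d}

1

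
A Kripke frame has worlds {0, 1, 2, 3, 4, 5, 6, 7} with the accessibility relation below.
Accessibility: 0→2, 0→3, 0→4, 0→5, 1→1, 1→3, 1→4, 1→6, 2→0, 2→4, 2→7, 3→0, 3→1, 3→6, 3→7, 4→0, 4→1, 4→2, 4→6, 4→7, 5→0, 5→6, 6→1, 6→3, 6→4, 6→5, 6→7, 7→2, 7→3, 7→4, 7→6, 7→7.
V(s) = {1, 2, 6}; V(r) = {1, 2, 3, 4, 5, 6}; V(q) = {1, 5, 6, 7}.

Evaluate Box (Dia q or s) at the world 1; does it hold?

Yes

At 1: Box (Dia q or s) requires Dia q or s at every successor {1, 3, 4, 6}.
  At 1: Dia q or s is true.
  At 3: Dia q or s is true.
  At 4: Dia q or s is true.
  At 6: Dia q or s is true.
So Box (Dia q or s) is true at 1.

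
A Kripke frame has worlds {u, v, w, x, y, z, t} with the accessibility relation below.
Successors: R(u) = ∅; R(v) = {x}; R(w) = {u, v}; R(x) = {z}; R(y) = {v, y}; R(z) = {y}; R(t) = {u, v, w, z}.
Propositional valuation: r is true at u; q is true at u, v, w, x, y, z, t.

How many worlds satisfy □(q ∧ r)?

1

Let φ = □(q ∧ r). Evaluate φ at each world:
  u (successors ∅): φ is true.
  v (successors {x}): φ is false.
  w (successors {u, v}): φ is false.
  x (successors {z}): φ is false.
  y (successors {v, y}): φ is false.
  z (successors {y}): φ is false.
  t (successors {u, v, w, z}): φ is false.
For instance, at w:
  At w: □(q ∧ r) requires q ∧ r at every successor {u, v}.
    q ∧ r fails at v, so □(q ∧ r) is false at w.
Satisfying worlds: {u}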